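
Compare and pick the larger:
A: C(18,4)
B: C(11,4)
A

Reasoning: A=C(18,4)=3,060, B=C(11,4)=330.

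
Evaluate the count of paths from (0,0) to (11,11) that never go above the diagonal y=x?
58,786
Counted by the Catalan number C_11: C_11 = C(22,11)/(11+1) = 705,432/12 = 58,786.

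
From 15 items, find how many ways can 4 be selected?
1,365

C(15,4) = 15! / (4! × (15-4)!)
         = 15! / (4! × 11!)
         = 1,365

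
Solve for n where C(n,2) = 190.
20

Working:
C(n,2) = n(n−1)/2! is increasing in n, and n(n−1) = 2!·190 = 380 ≈ (n−0.5)^2 gives n ≈ 20.0. Check: C(18,2) = 153, C(19,2) = 171, C(20,2) = 190 ✓. So n = 20.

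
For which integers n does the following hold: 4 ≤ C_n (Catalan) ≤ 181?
3, 4, 5, 6

Reasoning: C_2=2; C_3=5; C_4=14; C_5=42; C_6=132; C_7=429. So valid n = 3, 4, 5, 6.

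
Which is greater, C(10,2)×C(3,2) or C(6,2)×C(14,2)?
C(10,2)×C(3,2)=135, C(6,2)×C(14,2)=1,365.

Answer: C(6,2)×C(14,2)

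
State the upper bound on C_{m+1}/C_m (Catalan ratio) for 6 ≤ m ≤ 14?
29/8

C_{m+1}/C_m = 2(2m+1)/(m+2), which increases with m. Maximum at m = 14: 2·29/16 = 29/8.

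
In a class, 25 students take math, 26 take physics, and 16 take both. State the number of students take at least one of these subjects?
35

Reasoning: |A∪B| = |A|+|B|-|A∩B| = 25+26-16 = 35.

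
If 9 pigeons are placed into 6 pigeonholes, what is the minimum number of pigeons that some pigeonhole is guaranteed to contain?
2

Explanation: Pigeonhole: ⌈9/6⌉ = 2.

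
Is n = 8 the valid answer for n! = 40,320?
Yes

Reasoning: 8! = 8·7! = 8·5,040 = 40,320, which equals 40,320.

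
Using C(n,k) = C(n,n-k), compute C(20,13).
77,520

C(20,13) = C(20,7) = 77,520.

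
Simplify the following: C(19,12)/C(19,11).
2/3

Solution: C(n,k+1)/C(n,k) = (n−k)/(k+1). Here (19−11)/(11+1) = 8/12 = 2/3.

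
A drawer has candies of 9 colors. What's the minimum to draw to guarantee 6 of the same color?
46

Worst case: 5 of each = 45. One more: 46.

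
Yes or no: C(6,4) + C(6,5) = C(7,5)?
Yes

Reasoning: Pascal's identity: LHS = 15 + 6 = 21; RHS = C(7,5) = 21. Both sides agree, so the statement holds.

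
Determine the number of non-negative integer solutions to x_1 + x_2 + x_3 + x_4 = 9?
220

Working:
C(9+4-1, 4-1) = 220.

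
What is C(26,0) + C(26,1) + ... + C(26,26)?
67,108,864

Solution: Sum of binomial coefficients = 2^26 = 67,108,864.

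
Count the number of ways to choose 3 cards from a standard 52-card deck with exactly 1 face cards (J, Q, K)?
12 face cards and 40 non-face cards: C(12,1) × C(40,2) = 12 × 780 = 9,360.

Answer: 9,360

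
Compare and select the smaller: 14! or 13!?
13!

Working:
14!=87,178,291,200, 13!=6,227,020,800. 14! > 13!.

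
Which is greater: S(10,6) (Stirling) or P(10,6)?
P(10,6)

Working:
S(10,6) = 6·S(9,6) + S(9,5) = 6·2,646 + 6,951 = 22,827; P(10,6) = 151,200.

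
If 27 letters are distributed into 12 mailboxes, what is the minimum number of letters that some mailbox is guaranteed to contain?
Pigeonhole: ⌈27/12⌉ = 3.
Final answer: 3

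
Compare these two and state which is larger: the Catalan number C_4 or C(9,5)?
C(9,5)
C_4 = C(8,4)/(4+1) = 70/5 = 14; C(9,5) = 126.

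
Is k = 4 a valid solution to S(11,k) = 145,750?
Yes

Explanation: S(11,4) = 4·S(10,4) + S(10,3) = 4·34,105 + 9,330 = 145,750, which equals 145,750.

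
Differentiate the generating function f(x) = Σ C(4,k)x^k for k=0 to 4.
Σ k·C(4,k)x^(k-1) for k=1 to 4

Solution: Term-by-term differentiation gives Σ k·C(4,k)x^{k-1} for k=1 to 4.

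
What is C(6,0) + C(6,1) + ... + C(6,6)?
Sum of binomial coefficients = 2^6 = 64.
Final answer: 64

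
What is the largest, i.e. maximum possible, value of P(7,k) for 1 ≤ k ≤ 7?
5,040

Explanation: P(7,k) increases in k, so maximum at k = 7: 7! = 5,040.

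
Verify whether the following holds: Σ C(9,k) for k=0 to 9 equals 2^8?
Binomial theorem: Σ C(9,k) = (1+1)^9 = 2^9 = 512; RHS 2^8 = 256.

Answer: False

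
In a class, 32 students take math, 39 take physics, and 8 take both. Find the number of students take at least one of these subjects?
63
|A∪B| = |A|+|B|-|A∩B| = 32+39-8 = 63.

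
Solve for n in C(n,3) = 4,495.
31
C(n,3) = n(n−1)(n−2)/3! is increasing in n, and n(n−1)(n−2) = 3!·4,495 = 26,970 ≈ (n−1)^3 gives n ≈ 31.0. Check: C(29,3) = 3,654, C(30,3) = 4,060, C(31,3) = 4,495 ✓. So n = 31.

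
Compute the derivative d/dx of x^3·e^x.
(3x^2 + x^3)e^x

Reasoning: Product rule: d/dx[x^3]·e^x + x^3·d/dx[e^x] = 3x^{2}e^x + x^3e^x.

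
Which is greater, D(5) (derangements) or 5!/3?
D(5)

Solution: D(5) = (5-1)·[D(4) + D(3)] = 4·[9 + 2] = 44; 5!/3 = 120/3 = 40.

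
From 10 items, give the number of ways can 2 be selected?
45
C(10,2) = 10! / (2! × (10-2)!)
         = 10! / (2! × 8!)
         = 45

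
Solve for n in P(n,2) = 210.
15

P(n,2) = n(n−1) is increasing in n; n(n−1) ≈ (n−0.5)^2 = 210 gives n ≈ 15.0. Check: P(13,2) = 156, P(14,2) = 182, P(15,2) = 210 ✓. So n = 15.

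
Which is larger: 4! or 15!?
15!

4!=24, 15!=1,307,674,368,000. 15! > 4!.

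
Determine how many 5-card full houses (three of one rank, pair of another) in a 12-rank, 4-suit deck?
3,168

Triple rank: 12. Triple suits: C(4,3)=4. Pair rank: 11. Pair suits: C(4,2)=6. Total: 3,168.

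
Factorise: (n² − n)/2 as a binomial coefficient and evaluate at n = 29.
C(n,2); C(29,2) = 406

Solution: (n² − n)/2 = n(n−1)/2 = C(n,2). At n = 29: C(29,2) = 406.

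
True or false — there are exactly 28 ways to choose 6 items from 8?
True

Reasoning: C(8,6) = 28.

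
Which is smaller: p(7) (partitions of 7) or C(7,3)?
p(7)

Working:
Pentagonal recurrence p(n) = p(n−1) + p(n−2) − p(n−5) − p(n−7) + …: p(7) = p(6) + p(5) − p(2) − p(0) = 11 + 7 − 2 − 1 = 15; C(7,3) = 35.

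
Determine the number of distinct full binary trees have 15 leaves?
2,674,440

Explanation: Using the Catalan number formula: C_n = C(2n, n) / (n+1)
C_14 = C(28, 14) / (14+1)
     = 40116600 / 15
     = 2,674,440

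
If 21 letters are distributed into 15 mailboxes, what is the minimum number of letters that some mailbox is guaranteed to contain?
Pigeonhole: ⌈21/15⌉ = 2.

Answer: 2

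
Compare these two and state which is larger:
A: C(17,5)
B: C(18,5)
A=C(17,5)=6,188, B=C(18,5)=8,568.

Answer: B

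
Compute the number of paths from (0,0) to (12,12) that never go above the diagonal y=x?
208,012

Explanation: Counted by the Catalan number C_12: C_12 = C(24,12)/(12+1) = 2,704,156/13 = 208,012.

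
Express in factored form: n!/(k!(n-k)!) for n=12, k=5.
C(12,5) = 792

This is the binomial coefficient C(12,5) = 792.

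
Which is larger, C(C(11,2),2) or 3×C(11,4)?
C(C(11,2),2)

Working:
C(C(11,2),2)=1,485, 3×C(11,4)=990.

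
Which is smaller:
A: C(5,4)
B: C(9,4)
A=C(5,4)=5, B=C(9,4)=126.
Final answer: A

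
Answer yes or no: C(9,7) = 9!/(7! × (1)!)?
No

Explanation: The correct denominator is 7!×2!, giving C(9,7) = 36; the stated RHS is 9!/(7!×1!) = 72 ≠ 36, so the statement does not hold.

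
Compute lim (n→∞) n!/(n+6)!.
n!/(n+6)! = 1/[(n+1)(n+2)···(n+6)] → 0 as n → ∞.
Final answer: 0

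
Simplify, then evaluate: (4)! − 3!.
18

Working:
(4)! − 3! = (4)·3! − 3! = (4−1)·3! = 3·3! = 18.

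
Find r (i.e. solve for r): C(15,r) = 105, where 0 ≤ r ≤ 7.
C(15,r) is increasing for 0 ≤ r ≤ 7. Stepping up (C(15,r+1) = C(15,r)·(15−r)/(r+1)): C(15,1) = 15, C(15,2) = 105 ✓. So r = 2.
Final answer: 2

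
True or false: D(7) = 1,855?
False
Derangements of 7 elements: D(7) = (7-1)·[D(6) + D(5)] = 6·[265 + 44] = 1,854.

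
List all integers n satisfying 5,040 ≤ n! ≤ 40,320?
7, 8

Solution: n! is strictly increasing; 7! = 5,040 and 8! = 40,320, so valid n = 7, 8.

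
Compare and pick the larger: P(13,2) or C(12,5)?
C(12,5)

P(13,2)=156, C(12,5)=792.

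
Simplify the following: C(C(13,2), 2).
3,003

Reasoning: C(13,2) = 78, then C(78, 2) = 3,003.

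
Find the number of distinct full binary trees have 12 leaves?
58,786

Reasoning: Using the Catalan number formula: C_n = C(2n, n) / (n+1)
C_11 = C(22, 11) / (11+1)
     = 705432 / 12
     = 58,786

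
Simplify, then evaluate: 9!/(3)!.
60,480

This equals 9×8×...×4 = 60,480.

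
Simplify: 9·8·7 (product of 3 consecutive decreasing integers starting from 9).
504

Solution: This is P(9,3) = 9!/(6)! = 504.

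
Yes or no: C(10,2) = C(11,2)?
No

LHS = C(10,2) = 45; RHS = C(11,2) = 55. 45 ≠ 55, so the statement does not hold.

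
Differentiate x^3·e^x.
(3x^2 + x^3)e^x

Solution: Product rule: d/dx[x^3]·e^x + x^3·d/dx[e^x] = 3x^{2}e^x + x^3e^x.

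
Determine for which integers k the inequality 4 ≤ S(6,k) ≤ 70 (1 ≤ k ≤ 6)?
2, 4, 5

Reasoning: S(6,1)=1; S(6,2)=31; S(6,3)=90; S(6,4)=65; S(6,5)=15; S(6,6)=1. So valid k = 2, 4, 5.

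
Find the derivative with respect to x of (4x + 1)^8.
32(4x + 1)^7

Reasoning: Chain rule: 8(4x+1)^{7} × 4 = 32(4x+1)^{7}.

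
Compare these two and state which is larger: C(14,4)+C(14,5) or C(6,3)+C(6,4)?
First=3,003, Second=35.
Final answer: C(14,4)+C(14,5)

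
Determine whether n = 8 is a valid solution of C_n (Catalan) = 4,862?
No
C_8 = C(16,8)/(8+1) = 12,870/9 = 1,430, which does not equal 4,862.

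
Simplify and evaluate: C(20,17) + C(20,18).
1,330

Solution: By Pascal's identity: C(21,18) = 1,330.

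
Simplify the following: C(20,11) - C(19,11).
C(20,11) - C(19,11) = C(19,10) = 92,378.

Answer: 92,378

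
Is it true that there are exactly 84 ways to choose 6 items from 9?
True

Reasoning: C(9,6) = 84.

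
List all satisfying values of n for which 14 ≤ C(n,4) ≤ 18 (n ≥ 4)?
6

C(5,4)=5; C(6,4)=15; C(7,4)=35. So valid n = 6.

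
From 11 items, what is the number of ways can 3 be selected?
C(11,3) = 11! / (3! × (11-3)!)
         = 11! / (3! × 8!)
         = 165
Final answer: 165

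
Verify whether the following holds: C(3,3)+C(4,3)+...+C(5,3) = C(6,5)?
False

Working:
Hockey stick identity gives Σ = C(6,4) = 15; RHS C(6,5) = 6.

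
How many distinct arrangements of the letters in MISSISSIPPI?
34,650
Word has 11 letters (M=1, I=4, S=4, P=2). Arrangements: 11!/Π(k!) = 34,650.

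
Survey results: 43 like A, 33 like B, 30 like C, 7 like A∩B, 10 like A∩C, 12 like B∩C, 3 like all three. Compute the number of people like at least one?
|A∪B∪C| = 43+33+30-7-10-12+3 = 80.
Final answer: 80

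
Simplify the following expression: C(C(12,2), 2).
C(12,2) = 66, then C(66, 2) = 2,145.
Final answer: 2,145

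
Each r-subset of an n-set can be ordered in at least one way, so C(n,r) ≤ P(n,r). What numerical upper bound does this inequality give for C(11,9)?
19,958,400

Explanation: P(11,9) = 11·10·9·8·7·6·5·4·3 = 19,958,400, so C(11,9) ≤ 19,958,400. (The bound is loose by a factor of 9! = 362,880: C(11,9) = 19,958,400/362,880 = 55.)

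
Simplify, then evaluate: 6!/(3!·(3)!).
20

Solution: This is C(6,3) = 20.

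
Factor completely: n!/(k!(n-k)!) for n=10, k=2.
C(10,2) = 45

This is the binomial coefficient C(10,2) = 45.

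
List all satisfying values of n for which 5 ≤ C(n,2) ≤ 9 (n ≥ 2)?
4

Explanation: C(3,2)=3; C(4,2)=6; C(5,2)=10. So valid n = 4.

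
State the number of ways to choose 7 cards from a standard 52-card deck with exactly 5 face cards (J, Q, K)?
617,760

Explanation: 12 face cards and 40 non-face cards: C(12,5) × C(40,2) = 792 × 780 = 617,760.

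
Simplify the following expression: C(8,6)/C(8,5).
1/2

Working:
C(n,k+1)/C(n,k) = (n−k)/(k+1). Here (8−5)/(5+1) = 3/6 = 1/2.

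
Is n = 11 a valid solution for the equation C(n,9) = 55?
Yes

Explanation: C(11,9) = 11·10·9·8·7·6·5·4·3/9! = 19,958,400/362,880 = 55, which equals 55.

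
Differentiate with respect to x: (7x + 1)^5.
35(7x + 1)^4

Solution: Chain rule: 5(7x+1)^{4} × 7 = 35(7x+1)^{4}.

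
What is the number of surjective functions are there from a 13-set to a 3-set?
1,569,750

Reasoning: Onto functions = 3! × S(13,3)
First compute S(13,3) via recurrence:
Using the Stirling recurrence: S(n,k) = k·S(n-1,k) + S(n-1,k-1)
S(13,3) = 3·S(12,3) + S(12,2)
         = 3·86526 + 2047
         = 259578 + 2047
         = 261,625
Then: 6 × 261625 = 1,569,750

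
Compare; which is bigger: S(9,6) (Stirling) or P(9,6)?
P(9,6)
S(9,6) = 6·S(8,6) + S(8,5) = 6·266 + 1,050 = 2,646; P(9,6) = 60,480.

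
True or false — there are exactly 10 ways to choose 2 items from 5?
True

C(5,2) = 10.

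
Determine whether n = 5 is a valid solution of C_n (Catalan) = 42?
Yes

C_5 = C(10,5)/(5+1) = 252/6 = 42, which equals 42.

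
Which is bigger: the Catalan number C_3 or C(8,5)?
C_3 = C(6,3)/(3+1) = 20/4 = 5; C(8,5) = 56.
Final answer: C(8,5)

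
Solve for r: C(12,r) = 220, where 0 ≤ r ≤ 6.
3
C(12,r) is increasing for 0 ≤ r ≤ 6. Stepping up (C(12,r+1) = C(12,r)·(12−r)/(r+1)): C(12,1) = 12, C(12,2) = 66, C(12,3) = 220 ✓. So r = 3.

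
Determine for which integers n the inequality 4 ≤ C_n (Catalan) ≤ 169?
C_2=2; C_3=5; C_4=14; C_5=42; C_6=132; C_7=429. So valid n = 3, 4, 5, 6.
Final answer: 3, 4, 5, 6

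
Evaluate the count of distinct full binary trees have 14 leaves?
742,900

Solution: Using the Catalan number formula: C_n = C(2n, n) / (n+1)
C_13 = C(26, 13) / (13+1)
     = 10400600 / 14
     = 742,900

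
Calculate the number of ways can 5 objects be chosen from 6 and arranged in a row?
P(6,5) = 6!/(6-5)! = 720.

Answer: 720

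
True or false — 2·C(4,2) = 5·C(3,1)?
False

Absorption identity k·C(n,k) = n·C(n-1,k-1). LHS = 2·6 = 12; RHS = 5·3 = 15.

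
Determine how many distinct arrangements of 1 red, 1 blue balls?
2

Reasoning: Multinomial: 2!/(1! × 1!) = 2.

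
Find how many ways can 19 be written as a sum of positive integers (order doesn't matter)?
490

Reasoning: Pentagonal recurrence p(n) = p(n−1) + p(n−2) − p(n−5) − p(n−7) + …: p(19) = p(18) + p(17) − p(14) − p(12) + p(7) + p(4) = 385 + 297 − 135 − 77 + 15 + 5 = 490.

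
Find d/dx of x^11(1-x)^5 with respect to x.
11x^10(1-x)^5 - 5x^11(1-x)^4

Product rule: 11x^{10}(1-x)^{5} + x^11·(-5)(1-x)^{4}.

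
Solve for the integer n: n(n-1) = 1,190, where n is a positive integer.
35

n² − n − 1,190 = 0, so n = (1 ± √(1 + 4·1,190))/2 = (1 ± √4,761)/2 = (1 ± 69)/2, i.e. n = 35 or n = -34. Taking the positive root, n = 35 (check: 35×34 = 1,190).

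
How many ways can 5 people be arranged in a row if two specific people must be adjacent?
48

Solution: Treat pair as unit: (5-1)! arrangements × 2 internal orders = 48.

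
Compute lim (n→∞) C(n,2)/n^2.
1/2

C(n,2) ≈ n^2/2! for large n. Limit = 1/2! = 1/2.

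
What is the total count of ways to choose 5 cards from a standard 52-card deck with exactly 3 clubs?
211,926
13 clubs and 39 non-clubs: C(13,3) × C(39,2) = 286 × 741 = 211,926.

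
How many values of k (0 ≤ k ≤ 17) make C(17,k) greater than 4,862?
8

Solution: Row 17 is unimodal and symmetric about k=17/2. C(17,4)=2,380 ≤ 4,862; C(17,5)=6,188 > 4,862; by symmetry C(17,k) > 4,862 for k = 5..12. That's 12 - 5 + 1 = 8 values.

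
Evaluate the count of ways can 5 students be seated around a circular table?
Circular arrangements: (5-1)! = 24.

Answer: 24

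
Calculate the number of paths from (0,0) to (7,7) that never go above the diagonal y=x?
Counted by the Catalan number C_7: C_7 = C(14,7)/(7+1) = 3,432/8 = 429.

Answer: 429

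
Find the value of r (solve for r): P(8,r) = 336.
3

Working:
P(8,r) = 8·7·…·(8−r+1), a product of r factors. Multiplying down from 8: 8 = 8; 8·7 = 56; 8·7·6 = 336 ✓ (3 factors). So r = 3.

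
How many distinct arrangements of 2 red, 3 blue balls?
Multinomial: 5!/(2! × 3!) = 10.
Final answer: 10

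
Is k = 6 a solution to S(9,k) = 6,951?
S(9,6) = 6·S(8,6) + S(8,5) = 6·266 + 1,050 = 2,646, which does not equal 6,951.

Answer: No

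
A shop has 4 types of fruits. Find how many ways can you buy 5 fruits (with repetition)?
56

Reasoning: Stars and bars: C(5+4-1, 5) = C(8, 5) = 56.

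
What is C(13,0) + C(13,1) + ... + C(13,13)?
8,192

Working:
Sum of binomial coefficients = 2^13 = 8,192.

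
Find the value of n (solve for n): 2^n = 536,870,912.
536,870,912 = 1,024 × 1,024 × 512 = 2^10 × 2^10 × 2^9 = 2^29, so n = 29.

Answer: 29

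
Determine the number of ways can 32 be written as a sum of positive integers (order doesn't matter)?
8,349

Pentagonal recurrence p(n) = p(n−1) + p(n−2) − p(n−5) − p(n−7) + …: p(32) = p(31) + p(30) − p(27) − p(25) + p(20) + p(17) − p(10) − p(6) = 6,842 + 5,604 − 3,010 − 1,958 + 627 + 297 − 42 − 11 = 8,349.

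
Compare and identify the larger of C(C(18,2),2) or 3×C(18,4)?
C(C(18,2),2)

Solution: C(C(18,2),2)=11,628, 3×C(18,4)=9,180.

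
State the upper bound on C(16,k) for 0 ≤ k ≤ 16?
12,870

Maximum at k = 8: C(16,8) = 12,870.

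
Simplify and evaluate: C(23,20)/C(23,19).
1/5

Working:
C(n,k+1)/C(n,k) = (n−k)/(k+1). Here (23−19)/(19+1) = 4/20 = 1/5.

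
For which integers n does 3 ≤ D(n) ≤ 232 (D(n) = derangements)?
4, 5

Solution: Using D(n) = (n−1)[D(n−1) + D(n−2)] with D(1)=0, D(2)=1: D(3)=2; D(4)=9; D(5)=44; D(6)=265. So valid n = 4, 5.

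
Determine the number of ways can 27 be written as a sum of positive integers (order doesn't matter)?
3,010

Reasoning: Pentagonal recurrence p(n) = p(n−1) + p(n−2) − p(n−5) − p(n−7) + …: p(27) = p(26) + p(25) − p(22) − p(20) + p(15) + p(12) − p(5) − p(1) = 2,436 + 1,958 − 1,002 − 627 + 176 + 77 − 7 − 1 = 3,010.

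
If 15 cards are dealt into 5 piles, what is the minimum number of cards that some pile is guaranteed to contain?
3

Reasoning: Pigeonhole: ⌈15/5⌉ = 3.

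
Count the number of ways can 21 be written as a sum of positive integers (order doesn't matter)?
792

Pentagonal recurrence p(n) = p(n−1) + p(n−2) − p(n−5) − p(n−7) + …: p(21) = p(20) + p(19) − p(16) − p(14) + p(9) + p(6) = 627 + 490 − 231 − 135 + 30 + 11 = 792.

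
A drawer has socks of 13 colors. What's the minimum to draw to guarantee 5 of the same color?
53
Worst case: 4 of each = 52. One more: 53.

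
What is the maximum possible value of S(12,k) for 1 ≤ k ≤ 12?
1,379,400

Working:
Row S(12,k) for k = 1..12 (via S(n,k) = k·S(n−1,k) + S(n−1,k−1)): 1, 2,047, 86,526, 611,501, 1,379,400, 1,323,652, 627,396, 159,027, 22,275, 1,705, 66, 1. The row is unimodal; maximum at k = 5: 1,379,400.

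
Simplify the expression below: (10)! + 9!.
3,991,680

(10)! + 9! = (10)·9! + 9! = (10+1)·9! = 11·9! = 3,991,680.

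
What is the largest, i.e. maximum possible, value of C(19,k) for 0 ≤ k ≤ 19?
Maximum at k = 9 or k = 10: C(19,9) = 92,378.
Final answer: 92,378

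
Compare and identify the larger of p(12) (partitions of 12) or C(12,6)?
C(12,6)

Explanation: Pentagonal recurrence p(n) = p(n−1) + p(n−2) − p(n−5) − p(n−7) + …: p(12) = p(11) + p(10) − p(7) − p(5) + p(0) = 56 + 42 − 15 − 7 + 1 = 77; C(12,6) = 924.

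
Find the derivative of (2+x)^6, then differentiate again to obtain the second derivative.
First derivative: 6(2+x)^{5}. Second derivative: 6·5·(2+x)^{4} = 30(2+x)^{4}.
Final answer: 30(2+x)^4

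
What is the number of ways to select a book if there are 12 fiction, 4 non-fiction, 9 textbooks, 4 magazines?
29

Working:
By the addition principle: 12 + 4 + 9 + 4 = 29.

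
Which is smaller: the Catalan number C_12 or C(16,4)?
C_12 = C(24,12)/(12+1) = 2,704,156/13 = 208,012; C(16,4) = 1,820.
Final answer: C(16,4)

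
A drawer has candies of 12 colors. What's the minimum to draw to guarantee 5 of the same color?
Worst case: 4 of each = 48. One more: 49.

Answer: 49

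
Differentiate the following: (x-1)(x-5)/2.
(2x - 6)/2
d/dx[(x-1)(x-5)] = (x-5) + (x-1) = 2x - 6. Dividing by 2 gives (2x - 6)/2.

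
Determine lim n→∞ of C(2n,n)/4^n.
C(2n,n) ~ 4^n/√(πn), so C(2n,n)/4^n ~ 1/√(πn) → 0.
Final answer: 0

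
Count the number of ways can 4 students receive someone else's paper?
Using D(n) = (n-1)[D(n-1) + D(n-2)]:
D(4) = (4-1) × [D(3) + D(2)]
      = 3 × [2 + 1]
      = 3 × 3
      = 9

Answer: 9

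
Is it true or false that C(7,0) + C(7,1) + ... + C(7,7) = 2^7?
Binomial theorem with x = y = 1: Σ C(7,i) = (1+1)^7 = 2^7 = 128. The statement holds.
Final answer: True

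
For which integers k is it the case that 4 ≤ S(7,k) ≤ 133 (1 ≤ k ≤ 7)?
S(7,1)=1; S(7,2)=63; S(7,3)=301; S(7,4)=350; S(7,5)=140; S(7,6)=21; S(7,7)=1. So valid k = 2, 6.

Answer: 2, 6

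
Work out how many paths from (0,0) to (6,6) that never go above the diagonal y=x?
132
Counted by the Catalan number C_6: C_6 = C(12,6)/(6+1) = 924/7 = 132.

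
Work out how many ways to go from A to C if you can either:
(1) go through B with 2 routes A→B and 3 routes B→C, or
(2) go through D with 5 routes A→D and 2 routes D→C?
16

Solution: Route via B: 2×3=6. Route via D: 5×2=10. Total: 16.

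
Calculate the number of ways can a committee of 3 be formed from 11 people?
C(11,3) = 11! / (3! × (11-3)!)
         = 11! / (3! × 8!)
         = 165
Final answer: 165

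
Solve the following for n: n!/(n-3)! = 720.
n!/(n-3)! = n×(n-1)×(n-2), a product of 3 consecutive integers ≈ (n−1)^3. 720^(1/3) + 1 ≈ 10.0; check n = 10: 10×9×8 = 720 ✓. So n = 10.

Answer: 10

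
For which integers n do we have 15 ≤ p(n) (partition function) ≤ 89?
7, 8, 9, 10, 11, 12

Tabulating p(n) via p(n) = p(n−1) + p(n−2) − p(n−5) − p(n−7) + …: p(6)=11; p(7)=15; p(8)=22; p(9)=30; p(10)=42; p(11)=56; p(12)=77; p(13)=101. So valid n = 7, 8, 9, 10, 11, 12.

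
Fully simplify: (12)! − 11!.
439,084,800

Solution: (12)! − 11! = (12)·11! − 11! = (12−1)·11! = 11·11! = 439,084,800.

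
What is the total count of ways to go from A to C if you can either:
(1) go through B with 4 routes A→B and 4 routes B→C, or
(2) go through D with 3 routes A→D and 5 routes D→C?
31

Working:
Route via B: 4×4=16. Route via D: 3×5=15. Total: 31.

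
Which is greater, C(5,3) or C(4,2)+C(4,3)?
Equal

Solution: By Pascal's identity: C(5,3) = C(4,2)+C(4,3) = 10. Equal.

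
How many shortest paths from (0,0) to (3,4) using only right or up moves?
35

Solution: Choose 3 rights from 7 moves: C(7,3) = 35.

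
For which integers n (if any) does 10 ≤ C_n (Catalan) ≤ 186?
4, 5, 6

Working:
C_3=5; C_4=14; C_5=42; C_6=132; C_7=429. So valid n = 4, 5, 6.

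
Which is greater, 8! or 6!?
8!

8!=40,320, 6!=720. 8! > 6!.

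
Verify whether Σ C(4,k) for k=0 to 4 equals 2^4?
True

Working:
Binomial theorem: Σ C(4,k) = (1+1)^4 = 2^4 = 16; RHS 2^4 = 16.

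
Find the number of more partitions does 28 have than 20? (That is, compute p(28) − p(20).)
Pentagonal recurrence p(n) = p(n−1) + p(n−2) − p(n−5) − p(n−7) + …: p(28) = p(27) + p(26) − p(23) − p(21) + p(16) + p(13) − p(6) − p(2) = 3,010 + 2,436 − 1,255 − 792 + 231 + 101 − 11 − 2 = 3,718.
p(20) = p(19) + p(18) − p(15) − p(13) + p(8) + p(5) = 490 + 385 − 176 − 101 + 22 + 7 = 627.
Difference = 3,718 − 627 = 3,091.

Answer: 3,091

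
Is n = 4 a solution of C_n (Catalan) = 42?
C_4 = C(8,4)/(4+1) = 70/5 = 14, which does not equal 42.

Answer: No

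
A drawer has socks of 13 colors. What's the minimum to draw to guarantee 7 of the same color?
Worst case: 6 of each = 78. One more: 79.
Final answer: 79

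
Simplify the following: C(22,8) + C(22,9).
817,190
By Pascal's identity: C(23,9) = 817,190.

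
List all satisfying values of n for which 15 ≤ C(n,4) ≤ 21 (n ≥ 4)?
6

C(5,4)=5; C(6,4)=15; C(7,4)=35. So valid n = 6.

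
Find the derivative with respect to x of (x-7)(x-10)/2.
(2x - 17)/2

Solution: d/dx[(x-7)(x-10)] = (x-10) + (x-7) = 2x - 17. Dividing by 2 gives (2x - 17)/2.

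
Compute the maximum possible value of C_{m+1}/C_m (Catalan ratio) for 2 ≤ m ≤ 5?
C_{m+1}/C_m = 2(2m+1)/(m+2), which increases with m. Maximum at m = 5: 2·11/7 = 22/7.
Final answer: 22/7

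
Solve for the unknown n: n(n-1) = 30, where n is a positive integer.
6

Reasoning: n² − n − 30 = 0, so n = (1 ± √(1 + 4·30))/2 = (1 ± √121)/2 = (1 ± 11)/2, i.e. n = 6 or n = -5. Taking the positive root, n = 6 (check: 6×5 = 30).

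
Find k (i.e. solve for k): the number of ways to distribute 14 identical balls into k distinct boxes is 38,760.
7

Working:
Stars and bars: the count is C(14+k−1, k−1), increasing in k. k=5: C(18,4) = 3,060, k=6: C(19,5) = 11,628, k=7: C(20,6) = 38,760 ✓. So k = 7.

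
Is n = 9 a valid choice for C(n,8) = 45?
No

C(9,8) = 9·8·7·6·5·4·3·2/8! = 362,880/40,320 = 9, which does not equal 45.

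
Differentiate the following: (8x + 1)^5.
40(8x + 1)^4

Solution: Chain rule: 5(8x+1)^{4} × 8 = 40(8x+1)^{4}.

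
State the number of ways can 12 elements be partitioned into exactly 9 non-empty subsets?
22,275

Working:
This equals S(12,9), the Stirling number of the 2nd kind.
Using the Stirling recurrence: S(n,k) = k·S(n-1,k) + S(n-1,k-1)
S(12,9) = 9·S(11,9) + S(11,8)
         = 9·1155 + 11880
         = 10395 + 11880
         = 22,275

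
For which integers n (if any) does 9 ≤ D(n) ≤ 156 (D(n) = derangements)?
4, 5

Reasoning: Using D(n) = (n−1)[D(n−1) + D(n−2)] with D(1)=0, D(2)=1: D(3)=2; D(4)=9; D(5)=44; D(6)=265. So valid n = 4, 5.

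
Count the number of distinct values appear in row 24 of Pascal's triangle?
13

Explanation: Row 24 has entries C(24,0)..C(24,24); by symmetry C(24,k)=C(24,24-k), giving 13 distinct values.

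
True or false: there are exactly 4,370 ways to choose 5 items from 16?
False
C(16,5) = 4,368 ≠ 4370.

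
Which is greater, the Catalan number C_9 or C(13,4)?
C_9

C_9 = C(18,9)/(9+1) = 48,620/10 = 4,862; C(13,4) = 715.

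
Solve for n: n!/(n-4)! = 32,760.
15
n!/(n-4)! = n×(n-1)×(n-2)×(n-3), a product of 4 consecutive integers ≈ (n−1.5)^4. 32,760^(1/4) + 1.5 ≈ 15.0; check n = 15: 15×14×13×12 = 32,760 ✓. So n = 15.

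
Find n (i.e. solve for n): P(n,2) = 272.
17

Explanation: P(n,2) = n(n−1) is increasing in n; n(n−1) ≈ (n−0.5)^2 = 272 gives n ≈ 17.0. Check: P(15,2) = 210, P(16,2) = 240, P(17,2) = 272 ✓. So n = 17.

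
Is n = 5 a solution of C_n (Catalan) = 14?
C_5 = C(10,5)/(5+1) = 252/6 = 42, which does not equal 14.
Final answer: No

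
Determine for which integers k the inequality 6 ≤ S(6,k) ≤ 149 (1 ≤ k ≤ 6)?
2, 3, 4, 5

S(6,1)=1; S(6,2)=31; S(6,3)=90; S(6,4)=65; S(6,5)=15; S(6,6)=1. So valid k = 2, 3, 4, 5.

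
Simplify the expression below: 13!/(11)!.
156

Solution: This equals 13×12 = 156.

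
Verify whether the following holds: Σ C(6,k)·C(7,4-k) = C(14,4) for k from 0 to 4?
False
Vandermonde's identity gives C(13,4) = 715; RHS C(14,4) = 1,001.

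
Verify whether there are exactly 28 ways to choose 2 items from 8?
True

C(8,2) = 28.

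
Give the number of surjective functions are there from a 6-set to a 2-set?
62

Working:
Onto functions = 2! × S(6,2)
First compute S(6,2) via recurrence:
Using the Stirling recurrence: S(n,k) = k·S(n-1,k) + S(n-1,k-1)
S(6,2) = 2·S(5,2) + S(5,1)
         = 2·15 + 1
         = 30 + 1
         = 31
Then: 2 × 31 = 62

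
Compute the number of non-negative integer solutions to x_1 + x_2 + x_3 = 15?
136

Working:
C(15+3-1, 3-1) = 136.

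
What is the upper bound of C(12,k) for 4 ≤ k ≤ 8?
924

Explanation: C(12,k) is maximised at the centre of the row: C(12,6) = 924.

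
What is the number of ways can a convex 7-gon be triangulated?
42

Explanation: Using the Catalan number formula: C_n = C(2n, n) / (n+1)
C_5 = C(10, 5) / (5+1)
     = 252 / 6
     = 42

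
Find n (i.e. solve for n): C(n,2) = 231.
C(n,2) = n(n−1)/2! is increasing in n, and n(n−1) = 2!·231 = 462 ≈ (n−0.5)^2 gives n ≈ 22.0. Check: C(20,2) = 190, C(21,2) = 210, C(22,2) = 231 ✓. So n = 22.

Answer: 22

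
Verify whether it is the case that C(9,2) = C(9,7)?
True
Symmetry C(n,k) = C(n,n-k): C(9,2) = 36 and C(9,7) = 36. Both sides agree, so the statement holds.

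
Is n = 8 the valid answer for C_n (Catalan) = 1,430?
Yes

Solution: C_8 = C(16,8)/(8+1) = 12,870/9 = 1,430, which equals 1,430.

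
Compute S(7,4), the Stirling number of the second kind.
350

Reasoning: Using the Stirling recurrence: S(n,k) = k·S(n-1,k) + S(n-1,k-1)
S(7,4) = 4·S(6,4) + S(6,3)
         = 4·65 + 90
         = 260 + 90
         = 350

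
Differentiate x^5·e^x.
(5x^4 + x^5)e^x

Solution: Product rule: d/dx[x^5]·e^x + x^5·d/dx[e^x] = 5x^{4}e^x + x^5e^x.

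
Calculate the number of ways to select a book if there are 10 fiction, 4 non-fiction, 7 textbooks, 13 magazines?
34

Solution: By the addition principle: 10 + 4 + 7 + 13 = 34.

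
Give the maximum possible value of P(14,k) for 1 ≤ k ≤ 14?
87,178,291,200

P(14,k) increases in k, so maximum at k = 14: 14! = 87,178,291,200.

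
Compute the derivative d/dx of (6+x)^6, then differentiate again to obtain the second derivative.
30(6+x)^4
First derivative: 6(6+x)^{5}. Second derivative: 6·5·(6+x)^{4} = 30(6+x)^{4}.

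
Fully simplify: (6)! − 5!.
600
(6)! − 5! = (6)·5! − 5! = (6−1)·5! = 5·5! = 600.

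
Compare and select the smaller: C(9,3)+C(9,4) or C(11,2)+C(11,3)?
C(9,3)+C(9,4)

Solution: First=210, Second=220.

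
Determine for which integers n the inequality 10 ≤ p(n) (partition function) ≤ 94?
6, 7, 8, 9, 10, 11, 12

Solution: Tabulating p(n) via p(n) = p(n−1) + p(n−2) − p(n−5) − p(n−7) + …: p(5)=7; p(6)=11; p(7)=15; p(8)=22; p(9)=30; p(10)=42; p(11)=56; p(12)=77; p(13)=101. So valid n = 6, 7, 8, 9, 10, 11, 12.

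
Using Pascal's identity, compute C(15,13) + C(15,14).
120

Working:
C(15,13) + C(15,14) = C(16,14) = 120.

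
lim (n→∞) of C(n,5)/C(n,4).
∞

Reasoning: C(n,5)/C(n,4) = (n-4)/5 → ∞ as n → ∞.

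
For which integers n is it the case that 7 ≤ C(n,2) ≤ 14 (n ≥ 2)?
C(4,2)=6; C(5,2)=10; C(6,2)=15. So valid n = 5.
Final answer: 5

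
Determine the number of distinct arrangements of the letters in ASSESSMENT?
Word has 10 letters (A=1, S=4, E=2, M=1, N=1, T=1). Arrangements: 10!/Π(k!) = 75,600.
Final answer: 75,600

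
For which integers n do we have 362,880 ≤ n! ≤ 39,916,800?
9, 10, 11

Solution: n! is strictly increasing; 9! = 362,880 and 11! = 39,916,800, so valid n = 9, 10, 11.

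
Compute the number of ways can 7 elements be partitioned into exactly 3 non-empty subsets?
301
This equals S(7,3), the Stirling number of the 2nd kind.
Using the Stirling recurrence: S(n,k) = k·S(n-1,k) + S(n-1,k-1)
S(7,3) = 3·S(6,3) + S(6,2)
         = 3·90 + 31
         = 270 + 31
         = 301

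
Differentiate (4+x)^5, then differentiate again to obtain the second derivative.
20(4+x)^3

First derivative: 5(4+x)^{4}. Second derivative: 5·4·(4+x)^{3} = 20(4+x)^{3}.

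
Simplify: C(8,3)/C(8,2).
2

C(n,k+1)/C(n,k) = (n−k)/(k+1). Here (8−2)/(2+1) = 6/3 = 2.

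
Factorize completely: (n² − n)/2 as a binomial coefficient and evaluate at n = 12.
C(n,2); C(12,2) = 66
(n² − n)/2 = n(n−1)/2 = C(n,2). At n = 12: C(12,2) = 66.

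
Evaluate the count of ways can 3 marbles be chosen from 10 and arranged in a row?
720

Explanation: P(10,3) = 10!/(10-3)! = 720.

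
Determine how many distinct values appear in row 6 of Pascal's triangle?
4

Row 6 has entries C(6,0)..C(6,6); by symmetry C(6,k)=C(6,6-k), giving 4 distinct values.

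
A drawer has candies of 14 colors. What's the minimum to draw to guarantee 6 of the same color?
71

Worst case: 5 of each = 70. One more: 71.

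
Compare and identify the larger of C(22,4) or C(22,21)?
C(22,4)

Explanation: C(22,4)=7,315, C(22,21)=22.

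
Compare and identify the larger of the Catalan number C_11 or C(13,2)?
C_11 = C(22,11)/(11+1) = 705,432/12 = 58,786; C(13,2) = 78.
Final answer: C_11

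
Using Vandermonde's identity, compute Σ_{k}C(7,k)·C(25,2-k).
496

Reasoning: = C(7+25,2) = C(32,2) = 496.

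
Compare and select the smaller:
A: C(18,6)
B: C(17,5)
B

Explanation: A=C(18,6)=18,564, B=C(17,5)=6,188.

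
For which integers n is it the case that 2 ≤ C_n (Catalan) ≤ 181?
C_1=1; C_2=2; C_3=5; C_4=14; C_5=42; C_6=132; C_7=429. So valid n = 2, 3, 4, 5, 6.

Answer: 2, 3, 4, 5, 6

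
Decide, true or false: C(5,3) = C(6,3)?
LHS = C(5,3) = 10; RHS = C(6,3) = 20. 10 ≠ 20, so the statement does not hold.
Final answer: False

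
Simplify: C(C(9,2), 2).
630
C(9,2) = 36, then C(36, 2) = 630.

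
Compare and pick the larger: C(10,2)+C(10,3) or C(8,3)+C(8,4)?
C(10,2)+C(10,3)

Reasoning: First=165, Second=126.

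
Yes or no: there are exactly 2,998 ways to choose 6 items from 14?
No

Explanation: C(14,6) = 3,003 ≠ 2998.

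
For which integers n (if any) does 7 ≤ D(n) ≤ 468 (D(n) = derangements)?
4, 5, 6

Reasoning: Using D(n) = (n−1)[D(n−1) + D(n−2)] with D(1)=0, D(2)=1: D(3)=2; D(4)=9; D(5)=44; D(6)=265; D(7)=1,854. So valid n = 4, 5, 6.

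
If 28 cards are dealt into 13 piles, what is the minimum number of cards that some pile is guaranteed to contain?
3

Explanation: Pigeonhole: ⌈28/13⌉ = 3.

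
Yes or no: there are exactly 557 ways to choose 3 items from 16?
No

Reasoning: C(16,3) = 560 ≠ 557.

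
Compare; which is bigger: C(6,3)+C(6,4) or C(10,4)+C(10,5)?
C(10,4)+C(10,5)

Working:
First=35, Second=462.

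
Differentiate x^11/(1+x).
(11x^10(1+x) - x^11)/(1+x)²

Quotient rule: [11x^{10}(1+x) - x^11]/(1+x)².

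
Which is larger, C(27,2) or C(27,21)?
C(27,21)

Reasoning: C(27,2)=351, C(27,21)=296,010.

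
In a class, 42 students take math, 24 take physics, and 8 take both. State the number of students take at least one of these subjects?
58
|A∪B| = |A|+|B|-|A∩B| = 42+24-8 = 58.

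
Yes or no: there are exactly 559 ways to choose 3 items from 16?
No

C(16,3) = 560 ≠ 559.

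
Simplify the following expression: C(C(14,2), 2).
4,095

Working:
C(14,2) = 91, then C(91, 2) = 4,095.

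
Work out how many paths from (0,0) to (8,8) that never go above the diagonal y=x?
1,430

Explanation: Counted by the Catalan number C_8: C_8 = C(16,8)/(8+1) = 12,870/9 = 1,430.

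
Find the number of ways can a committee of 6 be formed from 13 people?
1,716

Working:
C(13,6) = 13! / (6! × (13-6)!)
         = 13! / (6! × 7!)
         = 1,716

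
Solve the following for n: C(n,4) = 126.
9

Working:
C(n,4) = n(n−1)(n−2)(n−3)/4! is increasing in n, and n(n−1)(n−2)(n−3) = 4!·126 = 3,024 ≈ (n−1.5)^4 gives n ≈ 8.9. Check: C(7,4) = 35, C(8,4) = 70, C(9,4) = 126 ✓. So n = 9.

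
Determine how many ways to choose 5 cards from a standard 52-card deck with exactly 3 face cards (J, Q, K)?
171,600

Solution: 12 face cards and 40 non-face cards: C(12,3) × C(40,2) = 220 × 780 = 171,600.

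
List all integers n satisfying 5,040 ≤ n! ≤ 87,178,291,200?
7, 8, 9, 10, 11, 12, 13, 14

Working:
n! is strictly increasing; 7! = 5,040 and 14! = 87,178,291,200, so valid n = 7, 8, 9, 10, 11, 12, 13, 14.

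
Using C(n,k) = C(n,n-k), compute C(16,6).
8,008

Working:
C(16,6) = C(16,10) = 8,008.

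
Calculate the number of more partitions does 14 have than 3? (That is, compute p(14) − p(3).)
Pentagonal recurrence p(n) = p(n−1) + p(n−2) − p(n−5) − p(n−7) + …: p(14) = p(13) + p(12) − p(9) − p(7) + p(2) = 101 + 77 − 30 − 15 + 2 = 135.
p(3) = p(2) + p(1) = 2 + 1 = 3.
Difference = 135 − 3 = 132.
Final answer: 132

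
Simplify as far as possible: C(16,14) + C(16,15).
136

By Pascal's identity: C(17,15) = 136.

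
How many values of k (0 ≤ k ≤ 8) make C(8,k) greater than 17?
5

Explanation: Row 8 is unimodal and symmetric about k=8/2. C(8,1)=8 ≤ 17; C(8,2)=28 > 17; by symmetry C(8,k) > 17 for k = 2..6. That's 6 - 2 + 1 = 5 values.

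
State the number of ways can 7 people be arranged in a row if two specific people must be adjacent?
1,440

Reasoning: Treat pair as unit: (7-1)! arrangements × 2 internal orders = 1,440.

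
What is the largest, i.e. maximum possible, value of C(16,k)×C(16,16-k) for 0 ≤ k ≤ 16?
165,636,900

Reasoning: C(16,k)·C(16,16-k) = C(16,k)², maximised at the centre k = 8: C(16,8)² = 165,636,900.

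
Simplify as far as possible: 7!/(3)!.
840
This equals 7×6×...×4 = 840.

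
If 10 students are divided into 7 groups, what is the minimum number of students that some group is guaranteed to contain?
2

Solution: Pigeonhole: ⌈10/7⌉ = 2.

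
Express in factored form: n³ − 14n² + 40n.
n(n − 4)(n − 10)

Working:
n³ − 14n² + 40n = n(n² − 14n + 40) = n(n − 4)(n − 10).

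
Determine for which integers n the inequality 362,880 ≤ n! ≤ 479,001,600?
n! is strictly increasing; 9! = 362,880 and 12! = 479,001,600, so valid n = 9, 10, 11, 12.

Answer: 9, 10, 11, 12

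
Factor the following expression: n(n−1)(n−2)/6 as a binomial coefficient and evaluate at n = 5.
C(n,3); C(5,3) = 10
n(n−1)(n−2)/6 = n!/(3!(n−3)!) = C(n,3). At n = 5: C(5,3) = 10.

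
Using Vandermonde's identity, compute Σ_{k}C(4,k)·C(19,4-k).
8,855

Solution: = C(4+19,4) = C(23,4) = 8,855.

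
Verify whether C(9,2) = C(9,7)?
True

Working:
Symmetry C(n,k) = C(n,n-k): C(9,2) = 36 and C(9,7) = 36. Both sides agree, so the statement holds.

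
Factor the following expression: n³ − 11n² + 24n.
n(n − 3)(n − 8)

Reasoning: n³ − 11n² + 24n = n(n² − 11n + 24) = n(n − 3)(n − 8).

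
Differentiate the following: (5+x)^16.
16(5+x)^15

Working:
Using the power rule: d/dx (5+x)^16 = 16(5+x)^{15}.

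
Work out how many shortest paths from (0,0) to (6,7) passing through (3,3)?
700

Explanation: To (3,3): C(6,3)=20. From there: C(7,3)=35. Total: 700.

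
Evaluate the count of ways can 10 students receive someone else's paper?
1,334,961

Solution: Using D(n) = (n-1)[D(n-1) + D(n-2)]:
D(10) = (10-1) × [D(9) + D(8)]
      = 9 × [133496 + 14833]
      = 9 × 148329
      = 1,334,961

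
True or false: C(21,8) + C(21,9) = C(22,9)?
True
Pascal's identity C(n,k) + C(n,k+1) = C(n+1,k+1): 203,490 + 293,930 = 497,420 = C(22,9).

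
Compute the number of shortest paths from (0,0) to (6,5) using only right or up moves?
462

Choose 6 rights from 11 moves: C(11,6) = 462.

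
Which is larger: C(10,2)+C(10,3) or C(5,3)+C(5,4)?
C(10,2)+C(10,3)

First=165, Second=15.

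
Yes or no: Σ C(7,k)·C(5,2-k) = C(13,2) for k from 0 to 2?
No
Vandermonde's identity gives C(12,2) = 66; RHS C(13,2) = 78.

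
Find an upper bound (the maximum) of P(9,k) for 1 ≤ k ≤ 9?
362,880

Reasoning: P(9,k) increases in k, so maximum at k = 9: 9! = 362,880.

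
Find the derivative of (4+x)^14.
14(4+x)^13
Using the power rule: d/dx (4+x)^14 = 14(4+x)^{13}.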